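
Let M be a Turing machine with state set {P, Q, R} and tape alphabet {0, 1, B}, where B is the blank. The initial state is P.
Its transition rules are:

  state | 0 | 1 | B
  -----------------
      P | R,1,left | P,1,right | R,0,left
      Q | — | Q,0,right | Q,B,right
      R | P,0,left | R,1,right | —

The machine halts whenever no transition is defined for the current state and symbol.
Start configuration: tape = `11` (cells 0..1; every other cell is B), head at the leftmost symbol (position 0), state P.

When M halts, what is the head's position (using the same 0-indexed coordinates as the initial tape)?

3

P | [1]1BB   read 1 → write 1, move right, go to P
P | 1[1]BB   read 1 → write 1, move right, go to P
P | 11[B]B   read B → write 0, move left, go to R
R | 1[1]0B   read 1 → write 1, move right, go to R
R | 11[0]B   read 0 → write 0, move left, go to P
P | 1[1]0B   read 1 → write 1, move right, go to P
P | 11[0]B   read 0 → write 1, move left, go to R
R | 1[1]1B   read 1 → write 1, move right, go to R
R | 11[1]B   read 1 → write 1, move right, go to R
R | 111[B]
At halt the head is at cell 3.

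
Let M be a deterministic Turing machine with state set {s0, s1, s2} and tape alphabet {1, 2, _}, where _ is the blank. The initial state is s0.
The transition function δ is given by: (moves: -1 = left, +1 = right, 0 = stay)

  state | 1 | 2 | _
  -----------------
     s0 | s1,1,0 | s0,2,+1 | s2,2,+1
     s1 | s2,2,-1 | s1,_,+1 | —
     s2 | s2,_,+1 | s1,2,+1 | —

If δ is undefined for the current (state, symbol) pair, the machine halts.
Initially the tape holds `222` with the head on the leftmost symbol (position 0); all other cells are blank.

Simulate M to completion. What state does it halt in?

state=s0 head=0 tape=[2]22__   (s0,2)→(s0,2,+1)
state=s0 head=1 tape=2[2]2__   (s0,2)→(s0,2,+1)
state=s0 head=2 tape=22[2]__   (s0,2)→(s0,2,+1)
state=s0 head=3 tape=222[_]_   (s0,_)→(s2,2,+1)
state=s2 head=4 tape=2222[_]
No transition is defined for (s2, _); M halts in state s2.

s2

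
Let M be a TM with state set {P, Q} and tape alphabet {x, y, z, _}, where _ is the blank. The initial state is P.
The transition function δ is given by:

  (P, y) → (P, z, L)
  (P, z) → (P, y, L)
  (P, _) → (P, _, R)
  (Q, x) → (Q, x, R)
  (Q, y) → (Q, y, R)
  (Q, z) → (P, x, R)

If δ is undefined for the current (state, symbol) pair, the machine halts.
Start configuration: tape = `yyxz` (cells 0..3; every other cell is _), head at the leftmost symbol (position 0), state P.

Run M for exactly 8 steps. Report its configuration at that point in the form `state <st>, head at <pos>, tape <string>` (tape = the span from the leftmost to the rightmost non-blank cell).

P | _[y]yxz   read y → write z, move L, go to P
P | [_]zyxz   read _ → write _, move R, go to P
P | _[z]yxz   read z → write y, move L, go to P
P | [_]yyxz   read _ → write _, move R, go to P
P | _[y]yxz   read y → write z, move L, go to P
P | [_]zyxz   read _ → write _, move R, go to P
P | _[z]yxz   read z → write y, move L, go to P
P | [_]yyxz   read _ → write _, move R, go to P
P | _[y]yxz
After 8 steps: state P, head at 0, tape yyxz.

state P, head at 0, tape yyxz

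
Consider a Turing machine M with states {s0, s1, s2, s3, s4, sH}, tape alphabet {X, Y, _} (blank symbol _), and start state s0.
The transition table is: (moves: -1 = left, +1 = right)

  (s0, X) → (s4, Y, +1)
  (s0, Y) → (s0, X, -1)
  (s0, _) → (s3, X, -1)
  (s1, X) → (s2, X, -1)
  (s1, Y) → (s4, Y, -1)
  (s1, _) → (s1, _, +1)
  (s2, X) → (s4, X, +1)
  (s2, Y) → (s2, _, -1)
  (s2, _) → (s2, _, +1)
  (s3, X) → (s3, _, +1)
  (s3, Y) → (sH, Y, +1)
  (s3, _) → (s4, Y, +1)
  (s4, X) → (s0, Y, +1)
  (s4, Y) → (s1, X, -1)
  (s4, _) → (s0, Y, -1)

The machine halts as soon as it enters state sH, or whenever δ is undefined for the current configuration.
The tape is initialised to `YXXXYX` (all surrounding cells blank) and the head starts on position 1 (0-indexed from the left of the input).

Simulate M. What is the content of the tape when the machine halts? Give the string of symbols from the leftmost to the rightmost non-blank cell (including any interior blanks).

state=s0 head=1 tape=_Y[X]XXYX_   (s0,X)→(s4,Y,+1)
state=s4 head=2 tape=_YY[X]XYX_   (s4,X)→(s0,Y,+1)
state=s0 head=3 tape=_YYY[X]YX_   (s0,X)→(s4,Y,+1)
state=s4 head=4 tape=_YYYY[Y]X_   (s4,Y)→(s1,X,-1)
state=s1 head=3 tape=_YYY[Y]XX_   (s1,Y)→(s4,Y,-1)
state=s4 head=2 tape=_YY[Y]YXX_   (s4,Y)→(s1,X,-1)
state=s1 head=1 tape=_Y[Y]XYXX_   (s1,Y)→(s4,Y,-1)
state=s4 head=0 tape=_[Y]YXYXX_   (s4,Y)→(s1,X,-1)
state=s1 head=-1 tape=[_]XYXYXX_   (s1,_)→(s1,_,+1)
state=s1 head=0 tape=_[X]YXYXX_   (s1,X)→(s2,X,-1)
state=s2 head=-1 tape=[_]XYXYXX_   (s2,_)→(s2,_,+1)
state=s2 head=0 tape=_[X]YXYXX_   (s2,X)→(s4,X,+1)
state=s4 head=1 tape=_X[Y]XYXX_   (s4,Y)→(s1,X,-1)
state=s1 head=0 tape=_[X]XXYXX_   (s1,X)→(s2,X,-1)
state=s2 head=-1 tape=[_]XXXYXX_   (s2,_)→(s2,_,+1)
state=s2 head=0 tape=_[X]XXYXX_   (s2,X)→(s4,X,+1)
state=s4 head=1 tape=_X[X]XYXX_   (s4,X)→(s0,Y,+1)
state=s0 head=2 tape=_XY[X]YXX_   (s0,X)→(s4,Y,+1)
state=s4 head=3 tape=_XYY[Y]XX_   (s4,Y)→(s1,X,-1)
state=s1 head=2 tape=_XY[Y]XXX_   (s1,Y)→(s4,Y,-1)
state=s4 head=1 tape=_X[Y]YXXX_   (s4,Y)→(s1,X,-1)
state=s1 head=0 tape=_[X]XYXXX_   (s1,X)→(s2,X,-1)
state=s2 head=-1 tape=[_]XXYXXX_   (s2,_)→(s2,_,+1)
state=s2 head=0 tape=_[X]XYXXX_   (s2,X)→(s4,X,+1)
state=s4 head=1 tape=_X[X]YXXX_   (s4,X)→(s0,Y,+1)
state=s0 head=2 tape=_XY[Y]XXX_   (s0,Y)→(s0,X,-1)
state=s0 head=1 tape=_X[Y]XXXX_   (s0,Y)→(s0,X,-1)
state=s0 head=0 tape=_[X]XXXXX_   (s0,X)→(s4,Y,+1)
state=s4 head=1 tape=_Y[X]XXXX_   (s4,X)→(s0,Y,+1)
state=s0 head=2 tape=_YY[X]XXX_   (s0,X)→(s4,Y,+1)
state=s4 head=3 tape=_YYY[X]XX_   (s4,X)→(s0,Y,+1)
state=s0 head=4 tape=_YYYY[X]X_   (s0,X)→(s4,Y,+1)
state=s4 head=5 tape=_YYYYY[X]_   (s4,X)→(s0,Y,+1)
state=s0 head=6 tape=_YYYYYY[_]   (s0,_)→(s3,X,-1)
state=s3 head=5 tape=_YYYYY[Y]X   (s3,Y)→(sH,Y,+1)
state=sH head=6 tape=_YYYYYY[X]
The non-blank tape span at halt is YYYYYYX.

YYYYYYX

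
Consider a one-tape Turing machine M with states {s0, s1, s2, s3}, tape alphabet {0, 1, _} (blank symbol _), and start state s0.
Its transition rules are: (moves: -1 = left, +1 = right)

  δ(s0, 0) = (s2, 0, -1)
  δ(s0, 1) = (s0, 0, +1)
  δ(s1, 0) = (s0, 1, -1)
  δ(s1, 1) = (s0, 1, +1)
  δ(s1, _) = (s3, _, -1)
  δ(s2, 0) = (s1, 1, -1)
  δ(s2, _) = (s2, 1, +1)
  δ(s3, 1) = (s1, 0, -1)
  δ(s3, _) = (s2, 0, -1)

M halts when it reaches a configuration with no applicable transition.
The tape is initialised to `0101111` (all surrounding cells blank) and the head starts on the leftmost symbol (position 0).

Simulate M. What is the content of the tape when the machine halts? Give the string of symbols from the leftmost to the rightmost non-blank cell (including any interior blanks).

state=s0 head=0 tape=__[0]101111   (s0,0)→(s2,0,-1)
state=s2 head=-1 tape=_[_]0101111   (s2,_)→(s2,1,+1)
state=s2 head=0 tape=_1[0]101111   (s2,0)→(s1,1,-1)
state=s1 head=-1 tape=_[1]1101111   (s1,1)→(s0,1,+1)
state=s0 head=0 tape=_1[1]101111   (s0,1)→(s0,0,+1)
state=s0 head=1 tape=_10[1]01111   (s0,1)→(s0,0,+1)
state=s0 head=2 tape=_100[0]1111   (s0,0)→(s2,0,-1)
state=s2 head=1 tape=_10[0]01111   (s2,0)→(s1,1,-1)
state=s1 head=0 tape=_1[0]101111   (s1,0)→(s0,1,-1)
state=s0 head=-1 tape=_[1]1101111   (s0,1)→(s0,0,+1)
state=s0 head=0 tape=_0[1]101111   (s0,1)→(s0,0,+1)
state=s0 head=1 tape=_00[1]01111   (s0,1)→(s0,0,+1)
state=s0 head=2 tape=_000[0]1111   (s0,0)→(s2,0,-1)
state=s2 head=1 tape=_00[0]01111   (s2,0)→(s1,1,-1)
state=s1 head=0 tape=_0[0]101111   (s1,0)→(s0,1,-1)
state=s0 head=-1 tape=_[0]1101111   (s0,0)→(s2,0,-1)
state=s2 head=-2 tape=[_]01101111   (s2,_)→(s2,1,+1)
state=s2 head=-1 tape=1[0]1101111   (s2,0)→(s1,1,-1)
state=s1 head=-2 tape=[1]11101111   (s1,1)→(s0,1,+1)
state=s0 head=-1 tape=1[1]1101111   (s0,1)→(s0,0,+1)
state=s0 head=0 tape=10[1]101111   (s0,1)→(s0,0,+1)
state=s0 head=1 tape=100[1]01111   (s0,1)→(s0,0,+1)
state=s0 head=2 tape=1000[0]1111   (s0,0)→(s2,0,-1)
state=s2 head=1 tape=100[0]01111   (s2,0)→(s1,1,-1)
state=s1 head=0 tape=10[0]101111   (s1,0)→(s0,1,-1)
state=s0 head=-1 tape=1[0]1101111   (s0,0)→(s2,0,-1)
state=s2 head=-2 tape=[1]01101111
The non-blank tape span at halt is 101101111.

101101111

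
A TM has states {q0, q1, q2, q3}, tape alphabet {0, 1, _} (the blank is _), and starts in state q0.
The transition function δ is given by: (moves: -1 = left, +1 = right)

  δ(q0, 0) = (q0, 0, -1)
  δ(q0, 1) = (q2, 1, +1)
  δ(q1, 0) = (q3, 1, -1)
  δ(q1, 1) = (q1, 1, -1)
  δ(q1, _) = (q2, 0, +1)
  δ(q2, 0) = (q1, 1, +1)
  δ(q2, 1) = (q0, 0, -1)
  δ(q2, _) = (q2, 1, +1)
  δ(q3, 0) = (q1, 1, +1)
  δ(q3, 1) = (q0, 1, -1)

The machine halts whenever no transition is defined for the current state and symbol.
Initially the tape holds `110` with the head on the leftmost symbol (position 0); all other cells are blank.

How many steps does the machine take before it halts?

q0 | __[1]10   read 1 → write 1, move +1, go to q2
q2 | __1[1]0   read 1 → write 0, move -1, go to q0
q0 | __[1]00   read 1 → write 1, move +1, go to q2
q2 | __1[0]0   read 0 → write 1, move +1, go to q1
q1 | __11[0]   read 0 → write 1, move -1, go to q3
q3 | __1[1]1   read 1 → write 1, move -1, go to q0
q0 | __[1]11   read 1 → write 1, move +1, go to q2
q2 | __1[1]1   read 1 → write 0, move -1, go to q0
q0 | __[1]01   read 1 → write 1, move +1, go to q2
q2 | __1[0]1   read 0 → write 1, move +1, go to q1
q1 | __11[1]   read 1 → write 1, move -1, go to q1
q1 | __1[1]1   read 1 → write 1, move -1, go to q1
q1 | __[1]11   read 1 → write 1, move -1, go to q1
q1 | _[_]111   read _ → write 0, move +1, go to q2
q2 | _0[1]11   read 1 → write 0, move -1, go to q0
q0 | _[0]011   read 0 → write 0, move -1, go to q0
q0 | [_]0011
M halts after 16 transitions.

16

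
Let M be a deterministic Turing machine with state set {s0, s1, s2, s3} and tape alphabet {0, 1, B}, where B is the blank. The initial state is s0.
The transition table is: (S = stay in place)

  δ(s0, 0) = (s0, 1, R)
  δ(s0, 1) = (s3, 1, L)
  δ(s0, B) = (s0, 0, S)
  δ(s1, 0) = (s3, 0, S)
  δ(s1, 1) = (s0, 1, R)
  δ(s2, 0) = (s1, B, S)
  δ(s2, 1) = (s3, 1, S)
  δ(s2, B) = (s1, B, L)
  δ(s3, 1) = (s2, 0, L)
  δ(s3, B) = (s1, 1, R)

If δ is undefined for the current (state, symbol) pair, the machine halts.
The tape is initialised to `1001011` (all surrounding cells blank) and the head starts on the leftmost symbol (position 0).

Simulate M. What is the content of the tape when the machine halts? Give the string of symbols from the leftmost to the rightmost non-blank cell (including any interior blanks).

00001011

s0 | BBB[1]001011   read 1 → write 1, move L, go to s3
s3 | BB[B]1001011   read B → write 1, move R, go to s1
s1 | BB1[1]001011   read 1 → write 1, move R, go to s0
s0 | BB11[0]01011   read 0 → write 1, move R, go to s0
s0 | BB111[0]1011   read 0 → write 1, move R, go to s0
s0 | BB1111[1]011   read 1 → write 1, move L, go to s3
s3 | BB111[1]1011   read 1 → write 0, move L, go to s2
s2 | BB11[1]01011   read 1 → write 1, move S, go to s3
s3 | BB11[1]01011   read 1 → write 0, move L, go to s2
s2 | BB1[1]001011   read 1 → write 1, move S, go to s3
s3 | BB1[1]001011   read 1 → write 0, move L, go to s2
s2 | BB[1]0001011   read 1 → write 1, move S, go to s3
s3 | BB[1]0001011   read 1 → write 0, move L, go to s2
s2 | B[B]00001011   read B → write B, move L, go to s1
s1 | [B]B00001011
The non-blank tape span at halt is 00001011.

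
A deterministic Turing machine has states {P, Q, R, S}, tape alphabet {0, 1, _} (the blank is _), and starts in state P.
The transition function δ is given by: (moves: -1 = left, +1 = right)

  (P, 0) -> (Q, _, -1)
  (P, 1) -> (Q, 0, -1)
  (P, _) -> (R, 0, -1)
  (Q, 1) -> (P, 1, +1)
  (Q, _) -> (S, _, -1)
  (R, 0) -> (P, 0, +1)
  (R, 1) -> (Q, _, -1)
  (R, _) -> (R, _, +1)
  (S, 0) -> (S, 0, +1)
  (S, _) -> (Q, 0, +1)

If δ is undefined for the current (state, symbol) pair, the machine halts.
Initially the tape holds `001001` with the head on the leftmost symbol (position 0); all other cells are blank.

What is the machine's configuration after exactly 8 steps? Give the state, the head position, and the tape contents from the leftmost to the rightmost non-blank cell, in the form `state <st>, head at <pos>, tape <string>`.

state=P head=0 tape=__[0]01001   (P,0)→(Q,_,-1)
state=Q head=-1 tape=_[_]_01001   (Q,_)→(S,_,-1)
state=S head=-2 tape=[_]__01001   (S,_)→(Q,0,+1)
state=Q head=-1 tape=0[_]_01001   (Q,_)→(S,_,-1)
state=S head=-2 tape=[0]__01001   (S,0)→(S,0,+1)
state=S head=-1 tape=0[_]_01001   (S,_)→(Q,0,+1)
state=Q head=0 tape=00[_]01001   (Q,_)→(S,_,-1)
state=S head=-1 tape=0[0]_01001   (S,0)→(S,0,+1)
state=S head=0 tape=00[_]01001
After 8 steps: state S, head at 0, tape 00_01001.

state S, head at 0, tape 00_01001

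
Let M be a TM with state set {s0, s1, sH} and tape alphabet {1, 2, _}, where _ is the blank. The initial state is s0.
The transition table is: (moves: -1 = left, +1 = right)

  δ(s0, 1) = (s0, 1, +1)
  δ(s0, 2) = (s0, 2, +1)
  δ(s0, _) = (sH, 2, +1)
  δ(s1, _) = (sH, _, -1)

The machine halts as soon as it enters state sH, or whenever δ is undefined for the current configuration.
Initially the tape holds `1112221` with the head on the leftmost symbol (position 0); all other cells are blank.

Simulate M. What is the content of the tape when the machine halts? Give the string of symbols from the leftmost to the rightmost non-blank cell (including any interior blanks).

s0 | [1]112221__   read 1 → write 1, move +1, go to s0
s0 | 1[1]12221__   read 1 → write 1, move +1, go to s0
s0 | 11[1]2221__   read 1 → write 1, move +1, go to s0
s0 | 111[2]221__   read 2 → write 2, move +1, go to s0
s0 | 1112[2]21__   read 2 → write 2, move +1, go to s0
s0 | 11122[2]1__   read 2 → write 2, move +1, go to s0
s0 | 111222[1]__   read 1 → write 1, move +1, go to s0
s0 | 1112221[_]_   read _ → write 2, move +1, go to sH
sH | 11122212[_]
The non-blank tape span at halt is 11122212.

11122212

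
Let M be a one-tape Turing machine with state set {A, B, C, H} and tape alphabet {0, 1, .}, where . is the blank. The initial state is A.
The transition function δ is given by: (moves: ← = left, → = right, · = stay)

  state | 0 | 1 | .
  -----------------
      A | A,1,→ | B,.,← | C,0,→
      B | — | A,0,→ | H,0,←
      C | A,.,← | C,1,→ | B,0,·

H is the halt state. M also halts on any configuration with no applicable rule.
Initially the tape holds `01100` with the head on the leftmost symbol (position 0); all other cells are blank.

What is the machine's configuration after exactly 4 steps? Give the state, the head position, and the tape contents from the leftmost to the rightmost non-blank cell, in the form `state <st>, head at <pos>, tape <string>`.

state C, head at 2, tape 00100

A | [0]1100   read 0 → write 1, move →, go to A
A | 1[1]100   read 1 → write ., move ←, go to B
B | [1].100   read 1 → write 0, move →, go to A
A | 0[.]100   read . → write 0, move →, go to C
C | 00[1]00
After 4 steps: state C, head at 2, tape 00100.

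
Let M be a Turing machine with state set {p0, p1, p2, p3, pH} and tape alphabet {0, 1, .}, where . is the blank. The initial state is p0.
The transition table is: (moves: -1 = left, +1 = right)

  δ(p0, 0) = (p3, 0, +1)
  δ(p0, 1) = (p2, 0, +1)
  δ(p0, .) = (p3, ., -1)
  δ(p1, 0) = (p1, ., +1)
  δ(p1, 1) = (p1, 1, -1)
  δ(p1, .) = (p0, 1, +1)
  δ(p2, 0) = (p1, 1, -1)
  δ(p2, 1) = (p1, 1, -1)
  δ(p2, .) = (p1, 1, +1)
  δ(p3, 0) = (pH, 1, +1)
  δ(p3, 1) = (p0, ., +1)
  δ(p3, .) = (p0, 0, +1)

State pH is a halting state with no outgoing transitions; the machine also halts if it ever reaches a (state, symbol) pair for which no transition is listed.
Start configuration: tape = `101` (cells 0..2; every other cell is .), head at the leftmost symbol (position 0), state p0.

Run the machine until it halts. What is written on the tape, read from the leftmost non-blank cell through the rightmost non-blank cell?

11011

p0 | [1]01...   read 1 → write 0, move +1, go to p2
p2 | 0[0]1...   read 0 → write 1, move -1, go to p1
p1 | [0]11...   read 0 → write ., move +1, go to p1
p1 | .[1]1...   read 1 → write 1, move -1, go to p1
p1 | [.]11...   read . → write 1, move +1, go to p0
p0 | 1[1]1...   read 1 → write 0, move +1, go to p2
p2 | 10[1]...   read 1 → write 1, move -1, go to p1
p1 | 1[0]1...   read 0 → write ., move +1, go to p1
p1 | 1.[1]...   read 1 → write 1, move -1, go to p1
p1 | 1[.]1...   read . → write 1, move +1, go to p0
p0 | 11[1]...   read 1 → write 0, move +1, go to p2
p2 | 110[.]..   read . → write 1, move +1, go to p1
p1 | 1101[.].   read . → write 1, move +1, go to p0
p0 | 11011[.]   read . → write ., move -1, go to p3
p3 | 1101[1].   read 1 → write ., move +1, go to p0
p0 | 1101.[.]   read . → write ., move -1, go to p3
p3 | 1101[.].   read . → write 0, move +1, go to p0
p0 | 11010[.]   read . → write ., move -1, go to p3
p3 | 1101[0].   read 0 → write 1, move +1, go to pH
pH | 11011[.]
The non-blank tape span at halt is 11011.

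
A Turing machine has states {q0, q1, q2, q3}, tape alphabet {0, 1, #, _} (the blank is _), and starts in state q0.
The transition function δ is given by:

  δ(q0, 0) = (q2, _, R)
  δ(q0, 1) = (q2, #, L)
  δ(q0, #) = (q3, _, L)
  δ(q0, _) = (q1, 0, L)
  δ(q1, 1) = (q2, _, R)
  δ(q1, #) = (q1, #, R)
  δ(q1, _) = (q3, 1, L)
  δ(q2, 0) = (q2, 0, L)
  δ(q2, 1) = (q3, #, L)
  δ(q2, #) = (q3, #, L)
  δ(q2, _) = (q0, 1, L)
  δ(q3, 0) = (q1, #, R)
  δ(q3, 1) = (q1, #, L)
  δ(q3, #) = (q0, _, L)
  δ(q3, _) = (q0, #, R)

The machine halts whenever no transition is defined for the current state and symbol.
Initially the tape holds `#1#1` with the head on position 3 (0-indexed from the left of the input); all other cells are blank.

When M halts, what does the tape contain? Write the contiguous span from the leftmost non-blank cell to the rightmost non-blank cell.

state=q0 head=3 tape=_#1#[1]_   (q0,1)→(q2,#,L)
state=q2 head=2 tape=_#1[#]#_   (q2,#)→(q3,#,L)
state=q3 head=1 tape=_#[1]##_   (q3,1)→(q1,#,L)
state=q1 head=0 tape=_[#]###_   (q1,#)→(q1,#,R)
state=q1 head=1 tape=_#[#]##_   (q1,#)→(q1,#,R)
state=q1 head=2 tape=_##[#]#_   (q1,#)→(q1,#,R)
state=q1 head=3 tape=_###[#]_   (q1,#)→(q1,#,R)
state=q1 head=4 tape=_####[_]   (q1,_)→(q3,1,L)
state=q3 head=3 tape=_###[#]1   (q3,#)→(q0,_,L)
state=q0 head=2 tape=_##[#]_1   (q0,#)→(q3,_,L)
state=q3 head=1 tape=_#[#]__1   (q3,#)→(q0,_,L)
state=q0 head=0 tape=_[#]___1   (q0,#)→(q3,_,L)
state=q3 head=-1 tape=[_]____1   (q3,_)→(q0,#,R)
state=q0 head=0 tape=#[_]___1   (q0,_)→(q1,0,L)
state=q1 head=-1 tape=[#]0___1   (q1,#)→(q1,#,R)
state=q1 head=0 tape=#[0]___1
The non-blank tape span at halt is #0___1.

#0___1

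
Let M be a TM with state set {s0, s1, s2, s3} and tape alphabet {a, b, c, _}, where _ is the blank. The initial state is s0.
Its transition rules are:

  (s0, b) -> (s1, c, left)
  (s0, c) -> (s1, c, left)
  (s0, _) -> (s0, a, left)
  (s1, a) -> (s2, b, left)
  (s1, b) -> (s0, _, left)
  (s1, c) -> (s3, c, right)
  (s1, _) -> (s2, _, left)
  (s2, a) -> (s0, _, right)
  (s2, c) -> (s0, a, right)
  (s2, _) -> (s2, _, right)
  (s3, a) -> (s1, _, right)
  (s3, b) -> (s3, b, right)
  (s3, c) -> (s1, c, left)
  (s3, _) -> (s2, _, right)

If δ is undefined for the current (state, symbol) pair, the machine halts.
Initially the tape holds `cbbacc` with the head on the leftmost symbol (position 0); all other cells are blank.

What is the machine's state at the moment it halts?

s2

s0 | __[c]bbacc   read c → write c, move left, go to s1
s1 | _[_]cbbacc   read _ → write _, move left, go to s2
s2 | [_]_cbbacc   read _ → write _, move right, go to s2
s2 | _[_]cbbacc   read _ → write _, move right, go to s2
s2 | __[c]bbacc   read c → write a, move right, go to s0
s0 | __a[b]bacc   read b → write c, move left, go to s1
s1 | __[a]cbacc   read a → write b, move left, go to s2
s2 | _[_]bcbacc   read _ → write _, move right, go to s2
s2 | __[b]cbacc
No transition is defined for (s2, b); M halts in state s2.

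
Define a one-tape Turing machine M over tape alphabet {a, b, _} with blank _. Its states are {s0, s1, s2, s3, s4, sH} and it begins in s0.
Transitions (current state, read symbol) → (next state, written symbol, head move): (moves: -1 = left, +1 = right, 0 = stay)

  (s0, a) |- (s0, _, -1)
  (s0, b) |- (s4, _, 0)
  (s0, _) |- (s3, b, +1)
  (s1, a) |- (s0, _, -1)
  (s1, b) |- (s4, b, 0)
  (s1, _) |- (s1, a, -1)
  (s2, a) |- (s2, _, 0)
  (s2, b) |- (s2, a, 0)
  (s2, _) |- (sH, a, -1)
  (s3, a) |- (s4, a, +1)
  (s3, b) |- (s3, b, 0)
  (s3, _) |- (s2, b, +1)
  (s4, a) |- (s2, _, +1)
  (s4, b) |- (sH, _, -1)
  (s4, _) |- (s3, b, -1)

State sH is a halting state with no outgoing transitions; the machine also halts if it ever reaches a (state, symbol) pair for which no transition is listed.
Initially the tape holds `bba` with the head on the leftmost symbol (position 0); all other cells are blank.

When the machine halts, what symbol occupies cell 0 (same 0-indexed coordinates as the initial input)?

a

s0 | _[b]ba   read b → write _, move 0, go to s4
s4 | _[_]ba   read _ → write b, move -1, go to s3
s3 | [_]bba   read _ → write b, move +1, go to s2
s2 | b[b]ba   read b → write a, move 0, go to s2
s2 | b[a]ba   read a → write _, move 0, go to s2
s2 | b[_]ba   read _ → write a, move -1, go to sH
sH | [b]aba
Cell 0 holds a when M halts.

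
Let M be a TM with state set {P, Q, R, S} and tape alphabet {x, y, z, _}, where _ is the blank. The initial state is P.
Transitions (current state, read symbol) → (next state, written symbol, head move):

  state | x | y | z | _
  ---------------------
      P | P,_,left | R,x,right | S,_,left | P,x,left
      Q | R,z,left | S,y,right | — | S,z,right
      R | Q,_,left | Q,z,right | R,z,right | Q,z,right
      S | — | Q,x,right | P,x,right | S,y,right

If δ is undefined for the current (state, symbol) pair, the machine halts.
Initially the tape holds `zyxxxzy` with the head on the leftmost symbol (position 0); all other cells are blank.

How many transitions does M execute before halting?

state=P head=0 tape=_[z]yxxxzy   (P,z)→(S,_,left)
state=S head=-1 tape=[_]_yxxxzy   (S,_)→(S,y,right)
state=S head=0 tape=y[_]yxxxzy   (S,_)→(S,y,right)
state=S head=1 tape=yy[y]xxxzy   (S,y)→(Q,x,right)
state=Q head=2 tape=yyx[x]xxzy   (Q,x)→(R,z,left)
state=R head=1 tape=yy[x]zxxzy   (R,x)→(Q,_,left)
state=Q head=0 tape=y[y]_zxxzy   (Q,y)→(S,y,right)
state=S head=1 tape=yy[_]zxxzy   (S,_)→(S,y,right)
state=S head=2 tape=yyy[z]xxzy   (S,z)→(P,x,right)
state=P head=3 tape=yyyx[x]xzy   (P,x)→(P,_,left)
state=P head=2 tape=yyy[x]_xzy   (P,x)→(P,_,left)
state=P head=1 tape=yy[y]__xzy   (P,y)→(R,x,right)
state=R head=2 tape=yyx[_]_xzy   (R,_)→(Q,z,right)
state=Q head=3 tape=yyxz[_]xzy   (Q,_)→(S,z,right)
state=S head=4 tape=yyxzz[x]zy
M halts after 14 transitions.

14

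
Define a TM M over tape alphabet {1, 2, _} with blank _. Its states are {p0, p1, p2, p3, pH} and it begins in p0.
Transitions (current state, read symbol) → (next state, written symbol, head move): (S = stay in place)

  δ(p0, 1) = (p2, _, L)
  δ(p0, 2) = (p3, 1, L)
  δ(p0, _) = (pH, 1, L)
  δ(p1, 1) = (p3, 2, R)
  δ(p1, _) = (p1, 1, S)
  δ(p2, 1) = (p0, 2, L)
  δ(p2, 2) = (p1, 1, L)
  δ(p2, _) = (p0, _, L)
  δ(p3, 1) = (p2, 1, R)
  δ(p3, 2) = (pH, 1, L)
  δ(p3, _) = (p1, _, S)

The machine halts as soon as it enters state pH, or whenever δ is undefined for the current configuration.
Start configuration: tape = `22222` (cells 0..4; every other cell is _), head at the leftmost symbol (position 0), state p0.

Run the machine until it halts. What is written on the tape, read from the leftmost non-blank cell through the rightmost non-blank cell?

p0 | _[2]2222_   read 2 → write 1, move L, go to p3
p3 | [_]12222_   read _ → write _, move S, go to p1
p1 | [_]12222_   read _ → write 1, move S, go to p1
p1 | [1]12222_   read 1 → write 2, move R, go to p3
p3 | 2[1]2222_   read 1 → write 1, move R, go to p2
p2 | 21[2]222_   read 2 → write 1, move L, go to p1
p1 | 2[1]1222_   read 1 → write 2, move R, go to p3
p3 | 22[1]222_   read 1 → write 1, move R, go to p2
p2 | 221[2]22_   read 2 → write 1, move L, go to p1
p1 | 22[1]122_   read 1 → write 2, move R, go to p3
p3 | 222[1]22_   read 1 → write 1, move R, go to p2
p2 | 2221[2]2_   read 2 → write 1, move L, go to p1
p1 | 222[1]12_   read 1 → write 2, move R, go to p3
p3 | 2222[1]2_   read 1 → write 1, move R, go to p2
p2 | 22221[2]_   read 2 → write 1, move L, go to p1
p1 | 2222[1]1_   read 1 → write 2, move R, go to p3
p3 | 22222[1]_   read 1 → write 1, move R, go to p2
p2 | 222221[_]   read _ → write _, move L, go to p0
p0 | 22222[1]_   read 1 → write _, move L, go to p2
p2 | 2222[2]__   read 2 → write 1, move L, go to p1
p1 | 222[2]1__
The non-blank tape span at halt is 22221.

22221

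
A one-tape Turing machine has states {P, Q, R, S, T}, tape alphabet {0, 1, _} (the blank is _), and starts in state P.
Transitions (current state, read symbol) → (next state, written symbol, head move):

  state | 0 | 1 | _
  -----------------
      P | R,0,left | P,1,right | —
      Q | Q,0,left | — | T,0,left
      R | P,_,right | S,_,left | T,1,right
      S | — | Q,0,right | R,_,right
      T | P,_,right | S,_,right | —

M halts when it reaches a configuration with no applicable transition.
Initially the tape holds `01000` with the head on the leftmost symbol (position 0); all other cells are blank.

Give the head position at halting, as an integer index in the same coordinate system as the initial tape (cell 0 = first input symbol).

state=P head=0 tape=_[0]1000_   (P,0)→(R,0,left)
state=R head=-1 tape=[_]01000_   (R,_)→(T,1,right)
state=T head=0 tape=1[0]1000_   (T,0)→(P,_,right)
state=P head=1 tape=1_[1]000_   (P,1)→(P,1,right)
state=P head=2 tape=1_1[0]00_   (P,0)→(R,0,left)
state=R head=1 tape=1_[1]000_   (R,1)→(S,_,left)
state=S head=0 tape=1[_]_000_   (S,_)→(R,_,right)
state=R head=1 tape=1_[_]000_   (R,_)→(T,1,right)
state=T head=2 tape=1_1[0]00_   (T,0)→(P,_,right)
state=P head=3 tape=1_1_[0]0_   (P,0)→(R,0,left)
state=R head=2 tape=1_1[_]00_   (R,_)→(T,1,right)
state=T head=3 tape=1_11[0]0_   (T,0)→(P,_,right)
state=P head=4 tape=1_11_[0]_   (P,0)→(R,0,left)
state=R head=3 tape=1_11[_]0_   (R,_)→(T,1,right)
state=T head=4 tape=1_111[0]_   (T,0)→(P,_,right)
state=P head=5 tape=1_111_[_]
At halt the head is at cell 5.

5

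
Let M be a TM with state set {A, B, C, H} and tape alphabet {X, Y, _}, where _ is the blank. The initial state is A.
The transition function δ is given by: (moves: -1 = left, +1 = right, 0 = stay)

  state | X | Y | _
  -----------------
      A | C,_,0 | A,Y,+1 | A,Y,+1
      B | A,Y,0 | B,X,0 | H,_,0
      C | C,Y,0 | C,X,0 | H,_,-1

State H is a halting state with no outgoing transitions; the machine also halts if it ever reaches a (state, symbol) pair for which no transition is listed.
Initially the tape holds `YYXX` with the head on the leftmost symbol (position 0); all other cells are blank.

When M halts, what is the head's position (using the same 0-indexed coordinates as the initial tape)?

1

state=A head=0 tape=[Y]YXX   (A,Y)→(A,Y,+1)
state=A head=1 tape=Y[Y]XX   (A,Y)→(A,Y,+1)
state=A head=2 tape=YY[X]X   (A,X)→(C,_,0)
state=C head=2 tape=YY[_]X   (C,_)→(H,_,-1)
state=H head=1 tape=Y[Y]_X
At halt the head is at cell 1.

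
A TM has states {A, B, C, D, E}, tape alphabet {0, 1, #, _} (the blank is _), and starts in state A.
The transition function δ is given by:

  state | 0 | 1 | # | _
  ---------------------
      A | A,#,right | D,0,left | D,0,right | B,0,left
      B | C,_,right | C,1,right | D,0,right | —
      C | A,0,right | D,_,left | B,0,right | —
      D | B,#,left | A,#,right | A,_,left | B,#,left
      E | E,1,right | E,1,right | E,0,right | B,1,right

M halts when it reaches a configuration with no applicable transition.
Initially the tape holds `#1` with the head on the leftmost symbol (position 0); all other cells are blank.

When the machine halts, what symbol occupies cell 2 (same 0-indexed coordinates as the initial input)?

A | [#]1__   read # → write 0, move right, go to D
D | 0[1]__   read 1 → write #, move right, go to A
A | 0#[_]_   read _ → write 0, move left, go to B
B | 0[#]0_   read # → write 0, move right, go to D
D | 00[0]_   read 0 → write #, move left, go to B
B | 0[0]#_   read 0 → write _, move right, go to C
C | 0_[#]_   read # → write 0, move right, go to B
B | 0_0[_]
Cell 2 holds 0 when M halts.

0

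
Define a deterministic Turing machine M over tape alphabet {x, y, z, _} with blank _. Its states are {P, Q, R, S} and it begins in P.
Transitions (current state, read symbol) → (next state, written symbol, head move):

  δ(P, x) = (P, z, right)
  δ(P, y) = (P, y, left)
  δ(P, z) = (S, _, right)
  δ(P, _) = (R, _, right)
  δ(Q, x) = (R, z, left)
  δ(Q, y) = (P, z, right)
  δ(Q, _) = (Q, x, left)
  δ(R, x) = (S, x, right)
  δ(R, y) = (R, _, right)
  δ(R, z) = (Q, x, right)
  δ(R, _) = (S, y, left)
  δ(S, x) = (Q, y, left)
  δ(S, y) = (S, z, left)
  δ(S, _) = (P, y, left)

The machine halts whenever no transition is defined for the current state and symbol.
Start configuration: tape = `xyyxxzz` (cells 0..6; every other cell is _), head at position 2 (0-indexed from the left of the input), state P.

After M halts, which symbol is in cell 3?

z

state=P head=2 tape=_xy[y]xxzz   (P,y)→(P,y,left)
state=P head=1 tape=_x[y]yxxzz   (P,y)→(P,y,left)
state=P head=0 tape=_[x]yyxxzz   (P,x)→(P,z,right)
state=P head=1 tape=_z[y]yxxzz   (P,y)→(P,y,left)
state=P head=0 tape=_[z]yyxxzz   (P,z)→(S,_,right)
state=S head=1 tape=__[y]yxxzz   (S,y)→(S,z,left)
state=S head=0 tape=_[_]zyxxzz   (S,_)→(P,y,left)
state=P head=-1 tape=[_]yzyxxzz   (P,_)→(R,_,right)
state=R head=0 tape=_[y]zyxxzz   (R,y)→(R,_,right)
state=R head=1 tape=__[z]yxxzz   (R,z)→(Q,x,right)
state=Q head=2 tape=__x[y]xxzz   (Q,y)→(P,z,right)
state=P head=3 tape=__xz[x]xzz   (P,x)→(P,z,right)
state=P head=4 tape=__xzz[x]zz   (P,x)→(P,z,right)
state=P head=5 tape=__xzzz[z]z   (P,z)→(S,_,right)
state=S head=6 tape=__xzzz_[z]
Cell 3 holds z when M halts.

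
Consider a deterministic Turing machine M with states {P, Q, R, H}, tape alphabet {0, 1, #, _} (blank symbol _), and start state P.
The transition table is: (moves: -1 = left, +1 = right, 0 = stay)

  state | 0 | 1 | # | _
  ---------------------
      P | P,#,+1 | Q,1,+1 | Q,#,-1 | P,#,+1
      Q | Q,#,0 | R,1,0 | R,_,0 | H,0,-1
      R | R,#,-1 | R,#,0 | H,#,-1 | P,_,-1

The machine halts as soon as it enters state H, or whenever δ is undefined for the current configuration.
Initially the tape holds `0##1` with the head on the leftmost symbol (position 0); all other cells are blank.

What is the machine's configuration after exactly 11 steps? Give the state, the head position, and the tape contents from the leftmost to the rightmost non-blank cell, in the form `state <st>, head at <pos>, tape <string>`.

state H, head at -3, tape 0#_##1

P | ___[0]##1   read 0 → write #, move +1, go to P
P | ___#[#]#1   read # → write #, move -1, go to Q
Q | ___[#]##1   read # → write _, move 0, go to R
R | ___[_]##1   read _ → write _, move -1, go to P
P | __[_]_##1   read _ → write #, move +1, go to P
P | __#[_]##1   read _ → write #, move +1, go to P
P | __##[#]#1   read # → write #, move -1, go to Q
Q | __#[#]##1   read # → write _, move 0, go to R
R | __#[_]##1   read _ → write _, move -1, go to P
P | __[#]_##1   read # → write #, move -1, go to Q
Q | _[_]#_##1   read _ → write 0, move -1, go to H
H | [_]0#_##1
After 11 steps: state H, head at -3, tape 0#_##1.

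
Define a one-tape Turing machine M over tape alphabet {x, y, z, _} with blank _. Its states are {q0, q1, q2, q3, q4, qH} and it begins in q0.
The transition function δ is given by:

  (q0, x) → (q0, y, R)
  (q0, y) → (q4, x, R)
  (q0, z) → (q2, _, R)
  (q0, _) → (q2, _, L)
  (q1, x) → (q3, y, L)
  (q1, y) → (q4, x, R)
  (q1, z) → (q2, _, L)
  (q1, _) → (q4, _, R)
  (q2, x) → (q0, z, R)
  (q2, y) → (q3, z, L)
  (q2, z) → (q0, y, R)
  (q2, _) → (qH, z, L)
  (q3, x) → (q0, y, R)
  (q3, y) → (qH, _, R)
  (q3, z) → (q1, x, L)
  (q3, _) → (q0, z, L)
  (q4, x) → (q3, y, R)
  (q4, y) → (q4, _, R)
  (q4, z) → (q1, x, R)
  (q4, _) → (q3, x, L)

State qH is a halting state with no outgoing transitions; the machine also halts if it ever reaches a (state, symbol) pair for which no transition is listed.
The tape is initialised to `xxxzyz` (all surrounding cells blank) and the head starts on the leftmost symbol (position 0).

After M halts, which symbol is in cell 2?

y

q0 | [x]xxzyz   read x → write y, move R, go to q0
q0 | y[x]xzyz   read x → write y, move R, go to q0
q0 | yy[x]zyz   read x → write y, move R, go to q0
q0 | yyy[z]yz   read z → write _, move R, go to q2
q2 | yyy_[y]z   read y → write z, move L, go to q3
q3 | yyy[_]zz   read _ → write z, move L, go to q0
q0 | yy[y]zzz   read y → write x, move R, go to q4
q4 | yyx[z]zz   read z → write x, move R, go to q1
q1 | yyxx[z]z   read z → write _, move L, go to q2
q2 | yyx[x]_z   read x → write z, move R, go to q0
q0 | yyxz[_]z   read _ → write _, move L, go to q2
q2 | yyx[z]_z   read z → write y, move R, go to q0
q0 | yyxy[_]z   read _ → write _, move L, go to q2
q2 | yyx[y]_z   read y → write z, move L, go to q3
q3 | yy[x]z_z   read x → write y, move R, go to q0
q0 | yyy[z]_z   read z → write _, move R, go to q2
q2 | yyy_[_]z   read _ → write z, move L, go to qH
qH | yyy[_]zz
Cell 2 holds y when M halts.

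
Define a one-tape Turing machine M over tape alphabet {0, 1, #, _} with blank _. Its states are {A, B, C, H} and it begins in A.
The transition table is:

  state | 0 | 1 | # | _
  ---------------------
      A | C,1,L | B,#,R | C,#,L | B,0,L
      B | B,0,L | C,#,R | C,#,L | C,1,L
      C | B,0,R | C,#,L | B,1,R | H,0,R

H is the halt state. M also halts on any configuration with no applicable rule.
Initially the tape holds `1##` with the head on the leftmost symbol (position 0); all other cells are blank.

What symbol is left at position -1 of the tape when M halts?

0

state=A head=0 tape=_[1]##   (A,1)→(B,#,R)
state=B head=1 tape=_#[#]#   (B,#)→(C,#,L)
state=C head=0 tape=_[#]##   (C,#)→(B,1,R)
state=B head=1 tape=_1[#]#   (B,#)→(C,#,L)
state=C head=0 tape=_[1]##   (C,1)→(C,#,L)
state=C head=-1 tape=[_]###   (C,_)→(H,0,R)
state=H head=0 tape=0[#]##
Cell -1 holds 0 when M halts.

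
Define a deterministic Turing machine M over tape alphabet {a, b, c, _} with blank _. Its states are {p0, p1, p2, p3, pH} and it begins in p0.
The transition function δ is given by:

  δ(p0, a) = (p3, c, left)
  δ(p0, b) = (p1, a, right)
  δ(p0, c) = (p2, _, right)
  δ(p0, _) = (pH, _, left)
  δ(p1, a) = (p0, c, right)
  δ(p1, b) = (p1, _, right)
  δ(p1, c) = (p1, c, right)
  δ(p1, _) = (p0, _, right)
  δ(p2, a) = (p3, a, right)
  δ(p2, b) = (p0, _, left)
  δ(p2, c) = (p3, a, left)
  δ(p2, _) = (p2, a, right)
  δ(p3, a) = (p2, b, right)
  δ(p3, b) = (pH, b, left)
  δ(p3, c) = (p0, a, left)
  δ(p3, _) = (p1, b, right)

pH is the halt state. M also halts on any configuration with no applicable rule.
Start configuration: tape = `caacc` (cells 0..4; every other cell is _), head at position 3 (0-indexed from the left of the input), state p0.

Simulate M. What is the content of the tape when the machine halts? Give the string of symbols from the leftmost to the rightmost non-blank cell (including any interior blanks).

state=p0 head=3 tape=caa[c]c_   (p0,c)→(p2,_,right)
state=p2 head=4 tape=caa_[c]_   (p2,c)→(p3,a,left)
state=p3 head=3 tape=caa[_]a_   (p3,_)→(p1,b,right)
state=p1 head=4 tape=caab[a]_   (p1,a)→(p0,c,right)
state=p0 head=5 tape=caabc[_]   (p0,_)→(pH,_,left)
state=pH head=4 tape=caab[c]_
The non-blank tape span at halt is caabc.

caabc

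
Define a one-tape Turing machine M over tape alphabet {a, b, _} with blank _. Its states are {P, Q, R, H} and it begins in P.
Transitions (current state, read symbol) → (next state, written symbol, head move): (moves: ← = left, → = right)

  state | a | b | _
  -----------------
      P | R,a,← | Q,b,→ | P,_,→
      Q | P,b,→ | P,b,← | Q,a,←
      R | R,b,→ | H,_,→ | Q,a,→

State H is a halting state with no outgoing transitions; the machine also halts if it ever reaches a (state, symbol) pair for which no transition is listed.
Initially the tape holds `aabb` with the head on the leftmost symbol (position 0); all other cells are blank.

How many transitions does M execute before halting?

P | _[a]abb   read a → write a, move ←, go to R
R | [_]aabb   read _ → write a, move →, go to Q
Q | a[a]abb   read a → write b, move →, go to P
P | ab[a]bb   read a → write a, move ←, go to R
R | a[b]abb   read b → write _, move →, go to H
H | a_[a]bb
M halts after 5 transitions.

5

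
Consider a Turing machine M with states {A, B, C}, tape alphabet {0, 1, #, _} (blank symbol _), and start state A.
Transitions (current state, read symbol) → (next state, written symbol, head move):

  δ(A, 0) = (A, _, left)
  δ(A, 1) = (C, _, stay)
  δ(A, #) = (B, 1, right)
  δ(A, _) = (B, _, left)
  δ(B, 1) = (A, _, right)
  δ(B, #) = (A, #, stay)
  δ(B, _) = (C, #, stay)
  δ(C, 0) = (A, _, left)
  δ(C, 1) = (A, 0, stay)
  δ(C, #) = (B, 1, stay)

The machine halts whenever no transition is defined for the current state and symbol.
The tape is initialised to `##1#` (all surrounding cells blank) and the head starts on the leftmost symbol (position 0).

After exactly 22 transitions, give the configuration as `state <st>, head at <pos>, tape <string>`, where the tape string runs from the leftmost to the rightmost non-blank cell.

state=A head=0 tape=[#]#1#__   (A,#)→(B,1,right)
state=B head=1 tape=1[#]1#__   (B,#)→(A,#,stay)
state=A head=1 tape=1[#]1#__   (A,#)→(B,1,right)
state=B head=2 tape=11[1]#__   (B,1)→(A,_,right)
state=A head=3 tape=11_[#]__   (A,#)→(B,1,right)
state=B head=4 tape=11_1[_]_   (B,_)→(C,#,stay)
state=C head=4 tape=11_1[#]_   (C,#)→(B,1,stay)
state=B head=4 tape=11_1[1]_   (B,1)→(A,_,right)
state=A head=5 tape=11_1_[_]   (A,_)→(B,_,left)
state=B head=4 tape=11_1[_]_   (B,_)→(C,#,stay)
state=C head=4 tape=11_1[#]_   (C,#)→(B,1,stay)
state=B head=4 tape=11_1[1]_   (B,1)→(A,_,right)
state=A head=5 tape=11_1_[_]   (A,_)→(B,_,left)
state=B head=4 tape=11_1[_]_   (B,_)→(C,#,stay)
state=C head=4 tape=11_1[#]_   (C,#)→(B,1,stay)
state=B head=4 tape=11_1[1]_   (B,1)→(A,_,right)
state=A head=5 tape=11_1_[_]   (A,_)→(B,_,left)
state=B head=4 tape=11_1[_]_   (B,_)→(C,#,stay)
state=C head=4 tape=11_1[#]_   (C,#)→(B,1,stay)
state=B head=4 tape=11_1[1]_   (B,1)→(A,_,right)
state=A head=5 tape=11_1_[_]   (A,_)→(B,_,left)
state=B head=4 tape=11_1[_]_   (B,_)→(C,#,stay)
state=C head=4 tape=11_1[#]_
After 22 steps: state C, head at 4, tape 11_1#.

state C, head at 4, tape 11_1#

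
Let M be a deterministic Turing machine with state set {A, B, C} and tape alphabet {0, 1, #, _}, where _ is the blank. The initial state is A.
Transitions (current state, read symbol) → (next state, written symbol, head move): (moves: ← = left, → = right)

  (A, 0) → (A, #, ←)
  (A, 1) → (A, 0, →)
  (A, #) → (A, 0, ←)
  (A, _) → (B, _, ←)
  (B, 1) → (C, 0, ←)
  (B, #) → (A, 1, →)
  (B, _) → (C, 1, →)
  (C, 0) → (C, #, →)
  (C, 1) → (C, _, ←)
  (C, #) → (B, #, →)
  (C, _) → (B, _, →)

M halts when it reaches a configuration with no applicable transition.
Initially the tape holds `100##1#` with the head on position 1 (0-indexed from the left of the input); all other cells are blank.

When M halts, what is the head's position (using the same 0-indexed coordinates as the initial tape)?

-2

A | ___1[0]0##1#   read 0 → write #, move ←, go to A
A | ___[1]#0##1#   read 1 → write 0, move →, go to A
A | ___0[#]0##1#   read # → write 0, move ←, go to A
A | ___[0]00##1#   read 0 → write #, move ←, go to A
A | __[_]#00##1#   read _ → write _, move ←, go to B
B | _[_]_#00##1#   read _ → write 1, move →, go to C
C | _1[_]#00##1#   read _ → write _, move →, go to B
B | _1_[#]00##1#   read # → write 1, move →, go to A
A | _1_1[0]0##1#   read 0 → write #, move ←, go to A
A | _1_[1]#0##1#   read 1 → write 0, move →, go to A
A | _1_0[#]0##1#   read # → write 0, move ←, go to A
A | _1_[0]00##1#   read 0 → write #, move ←, go to A
A | _1[_]#00##1#   read _ → write _, move ←, go to B
B | _[1]_#00##1#   read 1 → write 0, move ←, go to C
C | [_]0_#00##1#   read _ → write _, move →, go to B
B | _[0]_#00##1#
At halt the head is at cell -2.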